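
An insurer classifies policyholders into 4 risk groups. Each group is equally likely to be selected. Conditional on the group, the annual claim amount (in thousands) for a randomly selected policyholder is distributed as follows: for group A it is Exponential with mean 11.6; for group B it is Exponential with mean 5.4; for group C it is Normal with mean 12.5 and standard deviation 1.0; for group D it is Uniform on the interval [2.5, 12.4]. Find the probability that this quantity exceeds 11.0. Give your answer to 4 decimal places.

0.3981

Conditional on each group, P(X > 11.0): A: 0.387408; B: 0.130415; C: 0.933193; D: 0.141414.
By total probability, P(X > 11.0) = 0.25·0.387408 + 0.25·0.130415 + 0.25·0.933193 + 0.25·0.141414 = 0.398107.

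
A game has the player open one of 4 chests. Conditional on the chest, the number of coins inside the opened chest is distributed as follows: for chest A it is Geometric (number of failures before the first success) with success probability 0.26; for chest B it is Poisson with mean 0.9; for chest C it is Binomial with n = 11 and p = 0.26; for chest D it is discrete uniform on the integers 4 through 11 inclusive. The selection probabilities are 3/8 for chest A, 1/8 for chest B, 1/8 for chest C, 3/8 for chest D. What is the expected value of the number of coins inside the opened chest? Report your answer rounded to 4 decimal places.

Component means — A: 2.84615; B: 0.9; C: 2.86; D: 7.5.
E[X] = 0.375·2.84615 + 0.125·0.9 + 0.125·2.86 + 0.375·7.5 = 4.34981.

4.3498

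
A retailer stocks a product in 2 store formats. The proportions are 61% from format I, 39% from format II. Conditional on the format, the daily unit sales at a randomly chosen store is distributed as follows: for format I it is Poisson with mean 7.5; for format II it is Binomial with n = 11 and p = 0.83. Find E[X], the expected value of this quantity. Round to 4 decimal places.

Component means — I: 7.5; II: 9.13.
E[X] = 0.61·7.5 + 0.39·9.13 = 8.1357.

8.1357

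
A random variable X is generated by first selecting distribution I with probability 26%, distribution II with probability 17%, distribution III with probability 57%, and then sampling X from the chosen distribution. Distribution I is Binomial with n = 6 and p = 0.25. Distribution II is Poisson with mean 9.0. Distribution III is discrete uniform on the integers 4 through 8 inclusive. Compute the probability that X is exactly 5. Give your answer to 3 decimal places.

Conditional on each component, P(X = 5): I: 0.00439453; II: 0.0607269; III: 0.2.
By total probability, P(X = 5) = 0.26·0.00439453 + 0.17·0.0607269 + 0.57·0.2 = 0.125466.

0.125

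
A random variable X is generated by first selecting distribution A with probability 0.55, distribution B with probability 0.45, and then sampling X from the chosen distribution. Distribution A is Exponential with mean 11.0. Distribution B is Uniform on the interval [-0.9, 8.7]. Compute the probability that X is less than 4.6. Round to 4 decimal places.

0.4458

Conditional on each component, P(X < 4.6): A: 0.341757; B: 0.572917.
By total probability, P(X < 4.6) = 0.55·0.341757 + 0.45·0.572917 = 0.445779.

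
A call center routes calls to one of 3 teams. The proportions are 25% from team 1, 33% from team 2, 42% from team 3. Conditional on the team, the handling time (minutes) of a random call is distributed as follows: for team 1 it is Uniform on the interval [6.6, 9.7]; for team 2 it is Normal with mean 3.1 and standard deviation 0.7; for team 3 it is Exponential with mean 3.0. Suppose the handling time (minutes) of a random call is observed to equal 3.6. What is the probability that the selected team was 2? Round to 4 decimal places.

Likelihoods f(3.6 | ·): 1: 0; 2: 0.441593; 3: 0.100398.
Posterior ∝ prior × likelihood. Numerator for 2: 0.33·0.441593 = 0.145726.
Normalizing constant: 0.25·0 + 0.33·0.441593 + 0.42·0.100398 = 0.187893.
P(2 | observation) = 0.145726 / 0.187893 = 0.775579.

0.7756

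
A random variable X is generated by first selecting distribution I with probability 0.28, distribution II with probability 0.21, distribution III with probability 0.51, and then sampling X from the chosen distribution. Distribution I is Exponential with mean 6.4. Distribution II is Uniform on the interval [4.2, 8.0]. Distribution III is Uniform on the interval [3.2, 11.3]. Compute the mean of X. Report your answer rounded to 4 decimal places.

Component means — I: 6.4; II: 6.1; III: 7.25.
E[X] = 0.28·6.4 + 0.21·6.1 + 0.51·7.25 = 6.7705.

6.7705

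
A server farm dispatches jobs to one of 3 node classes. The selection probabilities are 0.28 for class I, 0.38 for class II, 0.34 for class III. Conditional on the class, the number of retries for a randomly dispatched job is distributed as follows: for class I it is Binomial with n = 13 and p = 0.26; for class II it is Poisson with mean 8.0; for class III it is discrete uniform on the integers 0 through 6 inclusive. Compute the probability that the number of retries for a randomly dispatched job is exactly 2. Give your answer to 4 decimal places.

Conditional on each class, P(X = 2): I: 0.192128; II: 0.0107348; III: 0.142857.
By total probability, P(X = 2) = 0.28·0.192128 + 0.38·0.0107348 + 0.34·0.142857 = 0.106446.

0.1064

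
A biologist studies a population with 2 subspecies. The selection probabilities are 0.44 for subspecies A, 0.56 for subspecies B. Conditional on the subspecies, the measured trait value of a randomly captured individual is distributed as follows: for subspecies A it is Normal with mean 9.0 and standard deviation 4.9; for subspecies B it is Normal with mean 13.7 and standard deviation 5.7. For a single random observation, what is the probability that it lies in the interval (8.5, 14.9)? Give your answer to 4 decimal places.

0.4130

Conditional on each subspecies, P(8.5 < X < 14.9): A: 0.426359; B: 0.402561.
By total probability, P(8.5 < X < 14.9) = 0.44·0.426359 + 0.56·0.402561 = 0.413032.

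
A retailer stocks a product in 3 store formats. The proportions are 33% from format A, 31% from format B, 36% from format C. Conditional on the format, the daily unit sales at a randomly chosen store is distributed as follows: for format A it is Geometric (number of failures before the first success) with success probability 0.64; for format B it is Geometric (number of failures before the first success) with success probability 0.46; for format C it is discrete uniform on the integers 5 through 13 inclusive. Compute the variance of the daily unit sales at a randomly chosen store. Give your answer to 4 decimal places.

18.8122

Per component, A: μ=0.5625, E[X²]=1.19531; B: μ=1.17391, E[X²]=3.93006; C: μ=9, E[X²]=87.6667.
E[X] = 0.33·0.5625 + 0.31·1.17391 + 0.36·9 = 3.78954.
E[X²] = 0.33·1.19531 + 0.31·3.93006 + 0.36·87.6667 = 33.1728.
Var(X) = E[X²] − (E[X])² = 33.1728 − 14.3606 = 18.8122.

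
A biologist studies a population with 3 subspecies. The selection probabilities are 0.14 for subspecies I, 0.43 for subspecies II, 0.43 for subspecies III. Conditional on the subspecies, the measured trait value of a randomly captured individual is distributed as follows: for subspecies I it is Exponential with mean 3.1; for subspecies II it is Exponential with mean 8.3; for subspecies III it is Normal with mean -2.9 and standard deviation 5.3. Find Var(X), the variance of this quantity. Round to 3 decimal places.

Per component, I: μ=3.1, E[X²]=19.22; II: μ=8.3, E[X²]=137.78; III: μ=-2.9, E[X²]=36.5.
E[X] = 0.14·3.1 + 0.43·8.3 + 0.43·-2.9 = 2.756.
E[X²] = 0.14·19.22 + 0.43·137.78 + 0.43·36.5 = 77.6312.
Var(X) = E[X²] − (E[X])² = 77.6312 − 7.59554 = 70.0357.

70.036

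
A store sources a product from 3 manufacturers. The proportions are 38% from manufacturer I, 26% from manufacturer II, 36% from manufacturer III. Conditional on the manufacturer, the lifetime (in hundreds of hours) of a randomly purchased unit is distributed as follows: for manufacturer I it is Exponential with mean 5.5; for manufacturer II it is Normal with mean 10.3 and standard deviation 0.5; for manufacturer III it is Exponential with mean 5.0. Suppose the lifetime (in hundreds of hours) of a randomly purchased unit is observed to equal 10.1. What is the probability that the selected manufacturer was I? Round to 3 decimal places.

0.052

Likelihoods f(10.1 | ·): I: 0.0289811; II: 0.73654; III: 0.0265311.
Posterior ∝ prior × likelihood. Numerator for I: 0.38·0.0289811 = 0.0110128.
Normalizing constant: 0.38·0.0289811 + 0.26·0.73654 + 0.36·0.0265311 = 0.212064.
P(I | observation) = 0.0110128 / 0.212064 = 0.0519314.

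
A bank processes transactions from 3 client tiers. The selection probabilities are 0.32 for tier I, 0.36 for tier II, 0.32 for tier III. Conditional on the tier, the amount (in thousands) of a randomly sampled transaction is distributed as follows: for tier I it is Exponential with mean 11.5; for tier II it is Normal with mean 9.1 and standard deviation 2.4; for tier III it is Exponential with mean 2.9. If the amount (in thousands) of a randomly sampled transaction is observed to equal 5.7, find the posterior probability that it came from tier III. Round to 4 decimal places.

Likelihoods f(5.7 | ·): I: 0.0529716; II: 0.0609391; III: 0.0483046.
Posterior ∝ prior × likelihood. Numerator for III: 0.32·0.0483046 = 0.0154575.
Normalizing constant: 0.32·0.0529716 + 0.36·0.0609391 + 0.32·0.0483046 = 0.0543465.
P(III | observation) = 0.0154575 / 0.0543465 = 0.284425.

0.2844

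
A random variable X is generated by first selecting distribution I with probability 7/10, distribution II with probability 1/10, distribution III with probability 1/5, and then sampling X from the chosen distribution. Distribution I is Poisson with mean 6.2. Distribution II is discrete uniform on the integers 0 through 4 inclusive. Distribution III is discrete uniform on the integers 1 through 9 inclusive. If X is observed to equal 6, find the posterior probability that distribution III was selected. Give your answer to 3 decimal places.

Likelihoods P(X=6 | ·): I: 0.1601; II: 0; III: 0.111111.
Posterior ∝ prior × likelihood. Numerator for III: 0.2·0.111111 = 0.0222222.
Normalizing constant: 0.7·0.1601 + 0.1·0 + 0.2·0.111111 = 0.134292.
P(III | observation) = 0.0222222 / 0.134292 = 0.165476.

0.165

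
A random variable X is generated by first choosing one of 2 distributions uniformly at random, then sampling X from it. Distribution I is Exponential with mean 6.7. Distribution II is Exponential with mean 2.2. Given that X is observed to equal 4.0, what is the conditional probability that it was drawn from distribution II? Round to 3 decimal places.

Likelihoods f(4.0 | ·): I: 0.0821571; II: 0.0737821.
Posterior ∝ prior × likelihood. Numerator for II: 0.5·0.0737821 = 0.036891.
Normalizing constant: 0.5·0.0821571 + 0.5·0.0737821 = 0.0779696.
P(II | observation) = 0.036891 / 0.0779696 = 0.473147.

0.473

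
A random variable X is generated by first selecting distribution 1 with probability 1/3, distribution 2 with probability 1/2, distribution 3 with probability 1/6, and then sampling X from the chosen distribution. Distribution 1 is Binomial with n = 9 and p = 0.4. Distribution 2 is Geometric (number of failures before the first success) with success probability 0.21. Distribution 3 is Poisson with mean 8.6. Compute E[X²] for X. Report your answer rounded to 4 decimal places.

34.8329

For each component E[X²] = Var + (mean)², giving 1: 15.12; 2: 32.0658; 3: 82.56.
Overall E[X²] = 0.333333·15.12 + 0.5·32.0658 + 0.166667·82.56 = 34.8329.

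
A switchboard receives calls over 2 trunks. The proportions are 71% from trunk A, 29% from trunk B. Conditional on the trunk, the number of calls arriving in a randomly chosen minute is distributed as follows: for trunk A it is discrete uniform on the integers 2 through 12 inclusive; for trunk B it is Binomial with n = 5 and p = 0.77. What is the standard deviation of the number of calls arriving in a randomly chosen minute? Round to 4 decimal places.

Per component, A: μ=7, E[X²]=59; B: μ=3.85, E[X²]=15.708.
E[X] = 0.71·7 + 0.29·3.85 = 6.0865.
E[X²] = 0.71·59 + 0.29·15.708 = 46.4453.
Var(X) = E[X²] − (E[X])² = 46.4453 − 37.0455 = 9.39984.
SD(X) = √9.39984 = 3.06592.

3.0659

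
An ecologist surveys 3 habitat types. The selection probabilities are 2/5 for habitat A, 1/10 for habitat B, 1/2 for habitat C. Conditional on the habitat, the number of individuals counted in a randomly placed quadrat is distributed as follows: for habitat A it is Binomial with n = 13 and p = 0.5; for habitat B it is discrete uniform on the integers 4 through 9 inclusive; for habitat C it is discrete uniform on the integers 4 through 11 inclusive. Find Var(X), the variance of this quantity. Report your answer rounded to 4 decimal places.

Per component, A: μ=6.5, E[X²]=45.5; B: μ=6.5, E[X²]=45.1667; C: μ=7.5, E[X²]=61.5.
E[X] = 0.4·6.5 + 0.1·6.5 + 0.5·7.5 = 7.
E[X²] = 0.4·45.5 + 0.1·45.1667 + 0.5·61.5 = 53.4667.
Var(X) = E[X²] − (E[X])² = 53.4667 − 49 = 4.46667.

4.4667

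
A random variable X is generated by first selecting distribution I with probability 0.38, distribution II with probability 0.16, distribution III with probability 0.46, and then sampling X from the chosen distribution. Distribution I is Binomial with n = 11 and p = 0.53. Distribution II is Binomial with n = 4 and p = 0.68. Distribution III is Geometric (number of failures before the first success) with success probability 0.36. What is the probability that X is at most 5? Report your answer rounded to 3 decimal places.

Conditional on each component, P(X ≤ 5): I: 0.419274; II: 1; III: 0.931281.
By total probability, P(X ≤ 5) = 0.38·0.419274 + 0.16·1 + 0.46·0.931281 = 0.747713.

0.748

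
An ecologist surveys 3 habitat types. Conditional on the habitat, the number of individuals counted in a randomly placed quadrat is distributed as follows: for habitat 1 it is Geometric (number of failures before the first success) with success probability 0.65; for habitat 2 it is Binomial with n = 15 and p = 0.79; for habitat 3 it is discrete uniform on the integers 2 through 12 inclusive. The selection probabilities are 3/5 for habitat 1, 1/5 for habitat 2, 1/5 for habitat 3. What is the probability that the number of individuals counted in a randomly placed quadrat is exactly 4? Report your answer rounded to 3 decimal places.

0.024

Conditional on each habitat, P(X = 4): 1: 0.00975406; 2: 1.86232e-05; 3: 0.0909091.
By total probability, P(X = 4) = 0.6·0.00975406 + 0.2·1.86232e-05 + 0.2·0.0909091 = 0.024038.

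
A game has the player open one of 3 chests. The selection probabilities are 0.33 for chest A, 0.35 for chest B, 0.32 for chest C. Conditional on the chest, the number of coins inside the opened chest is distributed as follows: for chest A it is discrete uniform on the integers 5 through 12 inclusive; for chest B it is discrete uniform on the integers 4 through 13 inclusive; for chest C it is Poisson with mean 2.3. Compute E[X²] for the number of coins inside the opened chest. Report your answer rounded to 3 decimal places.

56.179

For each component E[X²] = Var + (mean)², giving A: 77.5; B: 80.5; C: 7.59.
Overall E[X²] = 0.33·77.5 + 0.35·80.5 + 0.32·7.59 = 56.1788.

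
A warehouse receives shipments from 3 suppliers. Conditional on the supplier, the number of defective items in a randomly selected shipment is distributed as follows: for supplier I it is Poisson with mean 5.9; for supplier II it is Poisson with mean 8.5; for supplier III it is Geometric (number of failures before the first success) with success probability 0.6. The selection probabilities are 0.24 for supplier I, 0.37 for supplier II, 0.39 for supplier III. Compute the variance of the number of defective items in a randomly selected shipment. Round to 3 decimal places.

Per component, I: μ=5.9, E[X²]=40.71; II: μ=8.5, E[X²]=80.75; III: μ=0.666667, E[X²]=1.55556.
E[X] = 0.24·5.9 + 0.37·8.5 + 0.39·0.666667 = 4.821.
E[X²] = 0.24·40.71 + 0.37·80.75 + 0.39·1.55556 = 40.2546.
Var(X) = E[X²] − (E[X])² = 40.2546 − 23.242 = 17.0125.

17.013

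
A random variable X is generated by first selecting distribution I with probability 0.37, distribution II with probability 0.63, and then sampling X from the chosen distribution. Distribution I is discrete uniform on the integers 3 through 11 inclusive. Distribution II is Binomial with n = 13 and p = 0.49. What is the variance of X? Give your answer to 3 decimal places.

Per component, I: μ=7, E[X²]=55.6667; II: μ=6.37, E[X²]=43.8256.
E[X] = 0.37·7 + 0.63·6.37 = 6.6031.
E[X²] = 0.37·55.6667 + 0.63·43.8256 = 48.2068.
Var(X) = E[X²] − (E[X])² = 48.2068 − 43.6009 = 4.60587.

4.606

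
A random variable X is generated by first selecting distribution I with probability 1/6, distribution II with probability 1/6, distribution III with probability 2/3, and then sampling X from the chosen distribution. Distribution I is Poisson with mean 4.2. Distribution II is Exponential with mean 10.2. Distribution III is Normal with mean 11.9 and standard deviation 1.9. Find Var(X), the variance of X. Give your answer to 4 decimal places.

Per component, I: μ=4.2, E[X²]=21.84; II: μ=10.2, E[X²]=208.08; III: μ=11.9, E[X²]=145.22.
E[X] = 0.166667·4.2 + 0.166667·10.2 + 0.666667·11.9 = 10.3333.
E[X²] = 0.166667·21.84 + 0.166667·208.08 + 0.666667·145.22 = 135.133.
Var(X) = E[X²] − (E[X])² = 135.133 − 106.778 = 28.3556.

28.3556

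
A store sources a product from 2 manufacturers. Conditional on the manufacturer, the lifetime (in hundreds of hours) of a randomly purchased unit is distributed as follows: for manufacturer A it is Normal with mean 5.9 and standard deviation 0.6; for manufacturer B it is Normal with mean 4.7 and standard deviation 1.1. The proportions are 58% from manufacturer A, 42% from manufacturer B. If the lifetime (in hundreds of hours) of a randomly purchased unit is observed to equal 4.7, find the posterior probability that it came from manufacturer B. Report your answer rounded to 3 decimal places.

Likelihoods f(4.7 | ·): A: 0.0899849; B: 0.362675.
Posterior ∝ prior × likelihood. Numerator for B: 0.42·0.362675 = 0.152323.
Normalizing constant: 0.58·0.0899849 + 0.42·0.362675 = 0.204515.
P(B | observation) = 0.152323 / 0.204515 = 0.744804.

0.745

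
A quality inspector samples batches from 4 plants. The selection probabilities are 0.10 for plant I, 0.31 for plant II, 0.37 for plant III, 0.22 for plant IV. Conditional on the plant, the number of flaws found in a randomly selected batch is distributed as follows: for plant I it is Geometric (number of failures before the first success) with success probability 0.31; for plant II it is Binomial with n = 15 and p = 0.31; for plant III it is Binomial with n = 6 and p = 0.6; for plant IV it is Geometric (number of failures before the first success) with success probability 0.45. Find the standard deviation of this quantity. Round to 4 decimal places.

2.1225

Per component, I: μ=2.22581, E[X²]=12.1342; II: μ=4.65, E[X²]=24.831; III: μ=3.6, E[X²]=14.4; IV: μ=1.22222, E[X²]=4.20988.
E[X] = 0.1·2.22581 + 0.31·4.65 + 0.37·3.6 + 0.22·1.22222 = 3.26497.
E[X²] = 0.1·12.1342 + 0.31·24.831 + 0.37·14.4 + 0.22·4.20988 = 15.1652.
Var(X) = E[X²] − (E[X])² = 15.1652 − 10.66 = 4.50518.
SD(X) = √4.50518 = 2.12254.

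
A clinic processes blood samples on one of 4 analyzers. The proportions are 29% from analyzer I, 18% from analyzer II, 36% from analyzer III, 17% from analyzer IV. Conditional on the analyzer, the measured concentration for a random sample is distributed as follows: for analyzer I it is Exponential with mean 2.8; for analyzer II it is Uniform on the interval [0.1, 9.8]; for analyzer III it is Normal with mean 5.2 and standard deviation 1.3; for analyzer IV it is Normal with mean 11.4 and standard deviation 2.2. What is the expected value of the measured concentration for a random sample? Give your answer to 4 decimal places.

5.5130

Component means — I: 2.8; II: 4.95; III: 5.2; IV: 11.4.
E[X] = 0.29·2.8 + 0.18·4.95 + 0.36·5.2 + 0.17·11.4 = 5.513.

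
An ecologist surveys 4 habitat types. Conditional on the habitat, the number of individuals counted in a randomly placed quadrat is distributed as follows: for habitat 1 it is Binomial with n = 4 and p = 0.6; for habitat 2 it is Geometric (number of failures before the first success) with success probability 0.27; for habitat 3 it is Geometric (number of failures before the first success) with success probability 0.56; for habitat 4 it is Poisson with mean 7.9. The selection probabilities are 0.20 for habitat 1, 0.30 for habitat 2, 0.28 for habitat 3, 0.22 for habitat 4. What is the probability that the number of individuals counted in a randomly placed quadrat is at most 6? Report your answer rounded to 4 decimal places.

Conditional on each habitat, P(X ≤ 6): 1: 1; 2: 0.889526; 3: 0.996807; 4: 0.32574.
By total probability, P(X ≤ 6) = 0.2·1 + 0.3·0.889526 + 0.28·0.996807 + 0.22·0.32574 = 0.817627.

0.8176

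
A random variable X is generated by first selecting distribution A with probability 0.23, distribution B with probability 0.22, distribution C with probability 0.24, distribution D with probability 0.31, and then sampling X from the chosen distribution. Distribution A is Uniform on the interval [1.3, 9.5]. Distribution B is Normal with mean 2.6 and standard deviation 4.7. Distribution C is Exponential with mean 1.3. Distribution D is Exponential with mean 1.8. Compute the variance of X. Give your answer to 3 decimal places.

9.959

Per component, A: μ=5.4, E[X²]=34.7633; B: μ=2.6, E[X²]=28.85; C: μ=1.3, E[X²]=3.38; D: μ=1.8, E[X²]=6.48.
E[X] = 0.23·5.4 + 0.22·2.6 + 0.24·1.3 + 0.31·1.8 = 2.684.
E[X²] = 0.23·34.7633 + 0.22·28.85 + 0.24·3.38 + 0.31·6.48 = 17.1626.
Var(X) = E[X²] − (E[X])² = 17.1626 − 7.20386 = 9.95871.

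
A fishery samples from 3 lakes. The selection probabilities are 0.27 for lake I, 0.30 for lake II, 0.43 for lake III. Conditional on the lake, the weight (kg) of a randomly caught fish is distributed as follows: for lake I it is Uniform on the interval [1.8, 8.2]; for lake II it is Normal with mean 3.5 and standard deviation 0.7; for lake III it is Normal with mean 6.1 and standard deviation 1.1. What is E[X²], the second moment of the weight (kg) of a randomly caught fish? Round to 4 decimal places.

For each component E[X²] = Var + (mean)², giving I: 28.4133; II: 12.74; III: 38.42.
Overall E[X²] = 0.27·28.4133 + 0.3·12.74 + 0.43·38.42 = 28.0142.

28.0142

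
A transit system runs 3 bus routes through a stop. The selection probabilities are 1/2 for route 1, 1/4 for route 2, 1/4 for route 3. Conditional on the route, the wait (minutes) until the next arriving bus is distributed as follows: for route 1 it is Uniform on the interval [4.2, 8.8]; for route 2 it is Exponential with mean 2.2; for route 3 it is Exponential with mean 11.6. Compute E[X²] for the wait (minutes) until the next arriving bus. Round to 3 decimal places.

91.707

For each component E[X²] = Var + (mean)², giving 1: 44.0133; 2: 9.68; 3: 269.12.
Overall E[X²] = 0.5·44.0133 + 0.25·9.68 + 0.25·269.12 = 91.7067.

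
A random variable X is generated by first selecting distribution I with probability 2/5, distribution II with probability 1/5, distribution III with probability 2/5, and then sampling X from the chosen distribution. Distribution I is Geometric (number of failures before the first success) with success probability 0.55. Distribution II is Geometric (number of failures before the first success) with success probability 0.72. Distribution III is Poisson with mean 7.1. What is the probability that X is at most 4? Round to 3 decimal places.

Conditional on each component, P(X ≤ 4): I: 0.981547; II: 0.998279; III: 0.164063.
By total probability, P(X ≤ 4) = 0.4·0.981547 + 0.2·0.998279 + 0.4·0.164063 = 0.6579.

0.658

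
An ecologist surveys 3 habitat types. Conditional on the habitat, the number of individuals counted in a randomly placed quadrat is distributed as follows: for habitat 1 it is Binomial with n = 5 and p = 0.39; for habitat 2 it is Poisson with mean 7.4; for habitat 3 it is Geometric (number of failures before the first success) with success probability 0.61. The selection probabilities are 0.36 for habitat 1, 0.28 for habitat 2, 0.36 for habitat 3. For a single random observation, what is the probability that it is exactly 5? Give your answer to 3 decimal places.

0.037

Conditional on each habitat, P(X = 5): 1: 0.00902242; 2: 0.113031; 3: 0.00550368.
By total probability, P(X = 5) = 0.36·0.00902242 + 0.28·0.113031 + 0.36·0.00550368 = 0.0368781.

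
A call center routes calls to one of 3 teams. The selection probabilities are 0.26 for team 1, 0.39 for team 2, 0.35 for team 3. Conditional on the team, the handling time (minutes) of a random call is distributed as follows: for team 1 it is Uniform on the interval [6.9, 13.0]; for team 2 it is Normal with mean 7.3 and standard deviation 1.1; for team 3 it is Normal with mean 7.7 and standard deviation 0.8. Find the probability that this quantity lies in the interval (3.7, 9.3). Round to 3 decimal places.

Conditional on each team, P(3.7 < X < 9.3): 1: 0.393443; 2: 0.964949; 3: 0.97725.
By total probability, P(3.7 < X < 9.3) = 0.26·0.393443 + 0.39·0.964949 + 0.35·0.97725 = 0.820663.

0.821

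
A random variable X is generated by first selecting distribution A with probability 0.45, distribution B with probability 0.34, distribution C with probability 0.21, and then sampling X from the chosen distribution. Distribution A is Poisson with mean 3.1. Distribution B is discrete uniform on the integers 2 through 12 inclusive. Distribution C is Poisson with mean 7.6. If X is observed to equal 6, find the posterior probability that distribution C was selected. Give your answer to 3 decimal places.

0.335

Likelihoods P(X=6 | ·): A: 0.0555296; B: 0.0909091; C: 0.13394.
Posterior ∝ prior × likelihood. Numerator for C: 0.21·0.13394 = 0.0281274.
Normalizing constant: 0.45·0.0555296 + 0.34·0.0909091 + 0.21·0.13394 = 0.0840249.
P(C | observation) = 0.0281274 / 0.0840249 = 0.334751.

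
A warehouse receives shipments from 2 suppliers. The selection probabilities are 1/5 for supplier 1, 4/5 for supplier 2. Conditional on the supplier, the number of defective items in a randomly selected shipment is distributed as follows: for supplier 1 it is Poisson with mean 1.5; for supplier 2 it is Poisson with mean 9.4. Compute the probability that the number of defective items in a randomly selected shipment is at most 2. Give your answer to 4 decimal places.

0.1654

Conditional on each supplier, P(X ≤ 2): 1: 0.808847; 2: 0.00451508.
By total probability, P(X ≤ 2) = 0.2·0.808847 + 0.8·0.00451508 = 0.165381.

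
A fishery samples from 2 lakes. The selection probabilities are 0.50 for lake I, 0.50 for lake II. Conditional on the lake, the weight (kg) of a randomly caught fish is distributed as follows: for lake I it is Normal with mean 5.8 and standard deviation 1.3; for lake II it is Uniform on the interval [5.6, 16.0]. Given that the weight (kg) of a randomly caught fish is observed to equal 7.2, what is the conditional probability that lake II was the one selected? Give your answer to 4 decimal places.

Likelihoods f(7.2 | ·): I: 0.171841; II: 0.0961538.
Posterior ∝ prior × likelihood. Numerator for II: 0.5·0.0961538 = 0.0480769.
Normalizing constant: 0.5·0.171841 + 0.5·0.0961538 = 0.133998.
P(II | observation) = 0.0480769 / 0.133998 = 0.35879.

0.3588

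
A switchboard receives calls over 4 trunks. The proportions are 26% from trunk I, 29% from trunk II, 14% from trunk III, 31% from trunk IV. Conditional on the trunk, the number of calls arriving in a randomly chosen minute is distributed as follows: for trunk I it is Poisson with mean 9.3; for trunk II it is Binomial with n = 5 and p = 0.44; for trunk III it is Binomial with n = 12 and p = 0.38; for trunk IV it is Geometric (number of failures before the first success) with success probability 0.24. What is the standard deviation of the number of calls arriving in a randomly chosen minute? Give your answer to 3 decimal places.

3.912

Per component, I: μ=9.3, E[X²]=95.79; II: μ=2.2, E[X²]=6.072; III: μ=4.56, E[X²]=23.6208; IV: μ=3.16667, E[X²]=23.2222.
E[X] = 0.26·9.3 + 0.29·2.2 + 0.14·4.56 + 0.31·3.16667 = 4.67607.
E[X²] = 0.26·95.79 + 0.29·6.072 + 0.14·23.6208 + 0.31·23.2222 = 37.1721.
Var(X) = E[X²] − (E[X])² = 37.1721 − 21.8656 = 15.3065.
SD(X) = √15.3065 = 3.91235.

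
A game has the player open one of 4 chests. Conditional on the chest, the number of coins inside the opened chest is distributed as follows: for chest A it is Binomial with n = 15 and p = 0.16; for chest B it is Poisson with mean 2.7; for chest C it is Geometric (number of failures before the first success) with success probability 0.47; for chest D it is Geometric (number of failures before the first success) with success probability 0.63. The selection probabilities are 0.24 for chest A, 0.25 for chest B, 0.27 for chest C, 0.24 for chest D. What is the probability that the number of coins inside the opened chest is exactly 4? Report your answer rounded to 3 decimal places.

0.082

Conditional on each chest, P(X = 4): A: 0.131427; B: 0.148816; C: 0.0370853; D: 0.0118072.
By total probability, P(X = 4) = 0.24·0.131427 + 0.25·0.148816 + 0.27·0.0370853 + 0.24·0.0118072 = 0.0815932.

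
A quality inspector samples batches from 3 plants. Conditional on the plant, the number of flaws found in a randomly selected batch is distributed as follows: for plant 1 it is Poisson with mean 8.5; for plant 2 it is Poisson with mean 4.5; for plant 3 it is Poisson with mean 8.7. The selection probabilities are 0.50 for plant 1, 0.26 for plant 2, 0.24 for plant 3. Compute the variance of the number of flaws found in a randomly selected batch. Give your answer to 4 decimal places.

Per component, 1: μ=8.5, E[X²]=80.75; 2: μ=4.5, E[X²]=24.75; 3: μ=8.7, E[X²]=84.39.
E[X] = 0.5·8.5 + 0.26·4.5 + 0.24·8.7 = 7.508.
E[X²] = 0.5·80.75 + 0.26·24.75 + 0.24·84.39 = 67.0636.
Var(X) = E[X²] − (E[X])² = 67.0636 − 56.3701 = 10.6935.

10.6935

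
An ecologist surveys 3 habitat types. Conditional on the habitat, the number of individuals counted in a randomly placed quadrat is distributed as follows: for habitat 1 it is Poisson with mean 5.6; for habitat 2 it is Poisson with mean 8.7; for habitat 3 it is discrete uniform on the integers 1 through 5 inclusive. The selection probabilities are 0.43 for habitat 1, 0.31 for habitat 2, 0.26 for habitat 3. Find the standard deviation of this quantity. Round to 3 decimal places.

3.206

Per component, 1: μ=5.6, E[X²]=36.96; 2: μ=8.7, E[X²]=84.39; 3: μ=3, E[X²]=11.
E[X] = 0.43·5.6 + 0.31·8.7 + 0.26·3 = 5.885.
E[X²] = 0.43·36.96 + 0.31·84.39 + 0.26·11 = 44.9137.
Var(X) = E[X²] − (E[X])² = 44.9137 − 34.6332 = 10.2805.
SD(X) = √10.2805 = 3.20632.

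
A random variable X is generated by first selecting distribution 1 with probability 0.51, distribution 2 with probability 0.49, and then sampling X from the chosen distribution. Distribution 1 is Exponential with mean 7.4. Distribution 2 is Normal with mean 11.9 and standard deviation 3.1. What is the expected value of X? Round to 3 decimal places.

9.605

Component means — 1: 7.4; 2: 11.9.
E[X] = 0.51·7.4 + 0.49·11.9 = 9.605.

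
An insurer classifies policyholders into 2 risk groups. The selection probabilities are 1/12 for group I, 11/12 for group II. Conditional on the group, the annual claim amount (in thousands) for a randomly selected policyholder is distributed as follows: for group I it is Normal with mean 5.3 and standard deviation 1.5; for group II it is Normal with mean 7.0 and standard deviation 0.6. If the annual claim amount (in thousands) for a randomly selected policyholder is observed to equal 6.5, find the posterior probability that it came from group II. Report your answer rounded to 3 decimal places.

Likelihoods f(6.5 | ·): I: 0.193128; II: 0.469853.
Posterior ∝ prior × likelihood. Numerator for II: 0.916667·0.469853 = 0.430699.
Normalizing constant: 0.0833333·0.193128 + 0.916667·0.469853 = 0.446793.
P(II | observation) = 0.430699 / 0.446793 = 0.963979.

0.964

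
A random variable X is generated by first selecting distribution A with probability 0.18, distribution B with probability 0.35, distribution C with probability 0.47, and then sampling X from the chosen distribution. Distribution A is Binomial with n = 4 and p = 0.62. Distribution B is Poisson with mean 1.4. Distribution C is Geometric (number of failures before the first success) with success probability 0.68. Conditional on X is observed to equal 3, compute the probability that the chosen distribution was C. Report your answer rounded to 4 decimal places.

Likelihoods P(X=3 | ·): A: 0.362259; B: 0.112777; C: 0.0222822.
Posterior ∝ prior × likelihood. Numerator for C: 0.47·0.0222822 = 0.0104727.
Normalizing constant: 0.18·0.362259 + 0.35·0.112777 + 0.47·0.0222822 = 0.115151.
P(C | observation) = 0.0104727 / 0.115151 = 0.090947.

0.0909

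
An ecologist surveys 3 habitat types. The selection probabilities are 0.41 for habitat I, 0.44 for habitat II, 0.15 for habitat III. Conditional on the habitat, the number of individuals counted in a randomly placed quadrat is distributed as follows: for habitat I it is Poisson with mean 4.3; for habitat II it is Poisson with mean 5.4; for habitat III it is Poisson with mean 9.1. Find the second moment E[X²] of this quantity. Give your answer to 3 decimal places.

For each component E[X²] = Var + (mean)², giving I: 22.79; II: 34.56; III: 91.91.
Overall E[X²] = 0.41·22.79 + 0.44·34.56 + 0.15·91.91 = 38.3368.

38.337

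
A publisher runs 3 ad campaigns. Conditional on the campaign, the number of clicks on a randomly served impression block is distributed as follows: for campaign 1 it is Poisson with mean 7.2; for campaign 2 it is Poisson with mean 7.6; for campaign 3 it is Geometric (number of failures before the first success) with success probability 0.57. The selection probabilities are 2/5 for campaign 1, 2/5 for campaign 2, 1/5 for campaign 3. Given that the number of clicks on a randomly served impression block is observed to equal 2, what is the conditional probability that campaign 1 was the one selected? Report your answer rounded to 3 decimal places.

Likelihoods P(X=2 | ·): 1: 0.0193515; 2: 0.014453; 3: 0.105393.
Posterior ∝ prior × likelihood. Numerator for 1: 0.4·0.0193515 = 0.0077406.
Normalizing constant: 0.4·0.0193515 + 0.4·0.014453 + 0.2·0.105393 = 0.0346004.
P(1 | observation) = 0.0077406 / 0.0346004 = 0.223714.

0.224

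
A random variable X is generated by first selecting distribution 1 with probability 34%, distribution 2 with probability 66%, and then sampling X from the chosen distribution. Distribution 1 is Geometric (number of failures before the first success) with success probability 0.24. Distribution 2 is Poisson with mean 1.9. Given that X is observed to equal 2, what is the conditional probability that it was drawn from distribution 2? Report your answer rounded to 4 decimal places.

0.7908

Likelihoods P(X=2 | ·): 1: 0.138624; 2: 0.269971.
Posterior ∝ prior × likelihood. Numerator for 2: 0.66·0.269971 = 0.178181.
Normalizing constant: 0.34·0.138624 + 0.66·0.269971 = 0.225313.
P(2 | observation) = 0.178181 / 0.225313 = 0.790815.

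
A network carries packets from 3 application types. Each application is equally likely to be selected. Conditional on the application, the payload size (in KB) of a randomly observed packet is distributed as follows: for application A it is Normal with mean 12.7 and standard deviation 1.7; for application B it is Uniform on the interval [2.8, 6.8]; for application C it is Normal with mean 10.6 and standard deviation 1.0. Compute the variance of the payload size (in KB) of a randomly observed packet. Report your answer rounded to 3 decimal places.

12.903

Per component, A: μ=12.7, E[X²]=164.18; B: μ=4.8, E[X²]=24.3733; C: μ=10.6, E[X²]=113.36.
E[X] = 0.333333·12.7 + 0.333333·4.8 + 0.333333·10.6 = 9.36667.
E[X²] = 0.333333·164.18 + 0.333333·24.3733 + 0.333333·113.36 = 100.638.
Var(X) = E[X²] − (E[X])² = 100.638 − 87.7344 = 12.9033.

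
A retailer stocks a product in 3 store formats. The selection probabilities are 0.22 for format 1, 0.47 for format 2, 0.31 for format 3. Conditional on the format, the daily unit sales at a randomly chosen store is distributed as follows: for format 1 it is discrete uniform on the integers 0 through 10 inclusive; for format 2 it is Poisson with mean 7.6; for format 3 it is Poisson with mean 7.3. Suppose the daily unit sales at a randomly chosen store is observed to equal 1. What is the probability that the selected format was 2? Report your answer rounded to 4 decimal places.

Likelihoods P(X=1 | ·): 1: 0.0909091; 2: 0.00380343; 3: 0.00493143.
Posterior ∝ prior × likelihood. Numerator for 2: 0.47·0.00380343 = 0.00178761.
Normalizing constant: 0.22·0.0909091 + 0.47·0.00380343 + 0.31·0.00493143 = 0.0233164.
P(2 | observation) = 0.00178761 / 0.0233164 = 0.0766677.

0.0767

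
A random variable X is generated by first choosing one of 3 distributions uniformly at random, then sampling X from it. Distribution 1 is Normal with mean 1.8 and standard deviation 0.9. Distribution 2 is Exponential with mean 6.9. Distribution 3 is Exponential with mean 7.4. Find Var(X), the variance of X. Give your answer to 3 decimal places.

40.796

Per component, 1: μ=1.8, E[X²]=4.05; 2: μ=6.9, E[X²]=95.22; 3: μ=7.4, E[X²]=109.52.
E[X] = 0.333333·1.8 + 0.333333·6.9 + 0.333333·7.4 = 5.36667.
E[X²] = 0.333333·4.05 + 0.333333·95.22 + 0.333333·109.52 = 69.5967.
Var(X) = E[X²] − (E[X])² = 69.5967 − 28.8011 = 40.7956.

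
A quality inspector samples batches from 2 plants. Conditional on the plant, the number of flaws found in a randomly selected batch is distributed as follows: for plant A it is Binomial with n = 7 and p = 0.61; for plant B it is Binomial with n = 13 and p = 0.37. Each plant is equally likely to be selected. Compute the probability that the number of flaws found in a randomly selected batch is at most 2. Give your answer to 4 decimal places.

0.0872

Conditional on each plant, P(X ≤ 2): A: 0.0868994; B: 0.0875249.
By total probability, P(X ≤ 2) = 0.5·0.0868994 + 0.5·0.0875249 = 0.0872122.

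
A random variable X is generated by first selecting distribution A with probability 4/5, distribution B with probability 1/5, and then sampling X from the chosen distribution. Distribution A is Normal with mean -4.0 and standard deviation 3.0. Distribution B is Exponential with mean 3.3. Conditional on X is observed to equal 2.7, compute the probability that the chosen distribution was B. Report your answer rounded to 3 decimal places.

0.753

Likelihoods f(2.7 | ·): A: 0.0109826; B: 0.133707.
Posterior ∝ prior × likelihood. Numerator for B: 0.2·0.133707 = 0.0267414.
Normalizing constant: 0.8·0.0109826 + 0.2·0.133707 = 0.0355275.
P(B | observation) = 0.0267414 / 0.0355275 = 0.752696.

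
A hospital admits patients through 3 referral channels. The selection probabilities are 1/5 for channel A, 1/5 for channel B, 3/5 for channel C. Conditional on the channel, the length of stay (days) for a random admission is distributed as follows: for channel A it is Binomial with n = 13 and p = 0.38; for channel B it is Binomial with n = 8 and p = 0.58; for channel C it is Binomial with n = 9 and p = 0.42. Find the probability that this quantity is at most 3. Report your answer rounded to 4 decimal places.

0.3427

Conditional on each channel, P(X ≤ 3): A: 0.208262; B: 0.206164; C: 0.432968.
By total probability, P(X ≤ 3) = 0.2·0.208262 + 0.2·0.206164 + 0.6·0.432968 = 0.342666.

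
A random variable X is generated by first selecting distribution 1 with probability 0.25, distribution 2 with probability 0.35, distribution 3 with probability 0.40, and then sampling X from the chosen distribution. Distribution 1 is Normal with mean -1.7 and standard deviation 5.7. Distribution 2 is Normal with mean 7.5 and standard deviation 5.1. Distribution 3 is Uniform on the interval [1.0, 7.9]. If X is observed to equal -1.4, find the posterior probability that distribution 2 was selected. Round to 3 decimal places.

0.255

Likelihoods f(-1.4 | ·): 1: 0.069893; 2: 0.0170627; 3: 0.
Posterior ∝ prior × likelihood. Numerator for 2: 0.35·0.0170627 = 0.00597193.
Normalizing constant: 0.25·0.069893 + 0.35·0.0170627 + 0.4·0 = 0.0234452.
P(2 | observation) = 0.00597193 / 0.0234452 = 0.254719.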